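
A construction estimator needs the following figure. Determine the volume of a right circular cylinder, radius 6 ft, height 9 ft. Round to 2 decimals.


Shape: cylinder
Radius r = 6 ft, Height h = 9 ft
Formula: V = pi * r^2 * h
r^2 = 36
V = pi * 36 * 9
V = 324 * pi
V = 1017.88
1017.88 ft^3


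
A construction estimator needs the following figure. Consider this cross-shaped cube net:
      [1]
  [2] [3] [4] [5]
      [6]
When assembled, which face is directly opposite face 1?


Net: cross layout. Take square 3 as the base (bottom).
Fold the four squares in the horizontal row up around 3: 2 -> left, 4 -> right, 5 wraps to the top.
Fold 1 and 6 up from 3: 1 -> back, 6 -> front.
Opposite pairs are therefore: (1, 6), (2, 4), (3, 5).
Face 1 is opposite face 6.
face 6


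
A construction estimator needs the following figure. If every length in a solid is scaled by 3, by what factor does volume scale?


Linear scale factor k = 3
Rule: under a linear scaling by k, volumes scale by k^3.
k^3 = 3 * 3 * 3
k^3 = 9 * 3
k^3 = 27
Volume scales by a factor of 27.
27 (dimensionless)


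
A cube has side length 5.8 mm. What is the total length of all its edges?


Shape: cube
Side s = 5.8 mm
A cube has 12 edges, all equal.
Formula: total edge length = 12 * s
Total = 12 * 5.8
Total = 69.6
69.6 mm


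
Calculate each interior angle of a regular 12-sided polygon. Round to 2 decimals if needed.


Shape: regular dodecagon (12 sides)
Formula: interior angle = (n - 2) * 180 / n
(n - 2) = 10
(n - 2) * 180 = 1800
angle = 1800 / 12
angle = 150
150 degrees


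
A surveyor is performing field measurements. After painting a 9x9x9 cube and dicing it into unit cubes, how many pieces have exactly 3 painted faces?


Large cube: 9 x 9 x 9, cut into unit cubes.
Cubes with 3 painted faces are at the corners. A cube always has 8 corners.
Count = 8
8 unit cubes


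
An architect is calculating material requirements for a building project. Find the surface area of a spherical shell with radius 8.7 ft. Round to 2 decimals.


Shape: sphere
Radius r = 8.7 ft
Formula: SA = 4 * pi * r^2
r^2 = 75.69
SA = 4 * pi * 75.69
SA = 302.76 * pi
SA = 951.15
951.15 ft^2


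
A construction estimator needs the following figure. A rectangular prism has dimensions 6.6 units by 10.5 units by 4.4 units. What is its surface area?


Shape: rectangular prism
l = 6.6 units, w = 10.5 units, h = 4.4 units
Formula: SA = 2(lw + lh + wh)
lw = 69.3, lh = 29.04, wh = 46.2
lw + lh + wh = 144.54
SA = 2 * 144.54
SA = 289.08
289.08 units^2


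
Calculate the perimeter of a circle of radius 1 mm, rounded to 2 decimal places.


Shape: circle
Radius r = 1 mm
Formula: C = 2 * pi * r
C = 2 * pi * 1
C = 2 * pi
C = 6.28
6.28 mm


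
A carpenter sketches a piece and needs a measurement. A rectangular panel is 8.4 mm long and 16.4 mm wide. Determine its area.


Shape: rectangle
Length l = 8.4 mm, Width w = 16.4 mm
Formula: A = l * w
A = 8.4 * 16.4
A = 137.76
137.76 mm^2


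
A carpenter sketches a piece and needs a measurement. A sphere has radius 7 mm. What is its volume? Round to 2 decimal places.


Shape: sphere
Radius r = 7 mm
Formula: V = (4/3) * pi * r^3
r^3 = 343
(4/3) * 343 = 457.333333
V = 457.333333 * pi
V = 1436.76
1436.76 mm^3


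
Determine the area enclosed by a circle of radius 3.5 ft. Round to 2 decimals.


Shape: circle
Radius r = 3.5 ft
Formula: A = pi * r^2
r^2 = 3.5^2 = 12.25
A = pi * 12.25
A = 38.48
38.48 ft^2


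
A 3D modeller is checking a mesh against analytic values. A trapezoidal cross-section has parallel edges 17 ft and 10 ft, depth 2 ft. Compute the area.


Shape: trapezoid
Parallel sides a = 17 ft, b = 10 ft; Height h = 2 ft
Formula: A = (a + b) * h / 2
a + b = 17 + 10 = 27
A = 27 * 2 / 2
A = 54 / 2
A = 27
27 ft^2


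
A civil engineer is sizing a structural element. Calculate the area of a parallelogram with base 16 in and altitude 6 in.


Shape: parallelogram
Base b = 16 in, Height h = 6 in
Formula: A = b * h
A = 16 * 6
A = 96
96 in^2


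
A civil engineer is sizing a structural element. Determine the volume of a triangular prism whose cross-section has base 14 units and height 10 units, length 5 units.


Shape: triangular prism
Triangle base = 14 units, triangle height = 10 units, prism length L = 5 units
Formula: V = (1/2 * b * h_tri) * L
Cross-section area = 0.5 * 14 * 10 = 70
V = 70 * 5
V = 350
350 units^3


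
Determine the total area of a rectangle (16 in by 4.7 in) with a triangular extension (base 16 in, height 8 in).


Composite shape: rectangle + triangle
Rectangle area = 16 * 4.7 = 75.2
Triangle area = 0.5 * 16 * 8 = 64
Total = 75.2 + 64
Total = 139.2
139.2 in^2


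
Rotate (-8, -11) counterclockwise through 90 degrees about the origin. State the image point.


Transformation: rotation about the origin
Original point: (-8, -11)
Rule for 90 deg counterclockwise: (x, y) -> (-y, x)
Apply: (-8, -11) -> (11, -8)
(11, -8)


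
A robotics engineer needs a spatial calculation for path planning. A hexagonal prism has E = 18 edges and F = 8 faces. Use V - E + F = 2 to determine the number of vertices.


Polyhedron: hexagonal prism
Euler's formula for convex polyhedra: V - E + F = 2
Given: E = 18 edges and F = 8 faces
Solve for V:
V = 2 + E - F = 2 + 18 - 8 = 12
12 vertices


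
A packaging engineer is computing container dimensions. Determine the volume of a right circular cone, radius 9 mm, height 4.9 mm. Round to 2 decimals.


Shape: cone
Radius r = 9 mm, Height h = 4.9 mm
Formula: V = (1/3) * pi * r^2 * h
r^2 = 81
pi * r^2 * h = pi * 81 * 4.9 = 396.9 * pi
V = 396.9 * pi / 3
V = 415.63
415.63 mm^3


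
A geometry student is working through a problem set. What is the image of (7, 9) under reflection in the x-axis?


Transformation: reflection
Original point: (7, 9)
Rule for reflection over the x-axis: (x, y) -> (x, -y)
Apply: (7, 9) -> (7, -9)
(7, -9)


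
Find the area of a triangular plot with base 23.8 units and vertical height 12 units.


Shape: triangle
Base b = 23.8 units, Height h = 12 units
Formula: A = (1/2) * b * h
A = 0.5 * 23.8 * 12
A = 0.5 * 285.6
A = 142.8
142.8 units^2


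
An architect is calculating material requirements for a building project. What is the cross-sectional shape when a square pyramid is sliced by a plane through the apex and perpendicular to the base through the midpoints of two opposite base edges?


Solid: square pyramid
Cutting plane: through the apex and perpendicular to the base through the midpoints of two opposite base edges
Visualize the intersection of the plane with the solid's surface.
The boundary of the cut region is a isosceles triangle.
isosceles triangle


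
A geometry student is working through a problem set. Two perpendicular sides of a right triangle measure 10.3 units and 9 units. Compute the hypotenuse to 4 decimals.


Shape: right triangle
Legs a = 10.3 units, b = 9 units
Formula: c = sqrt(a^2 + b^2)
a^2 = 106.09, b^2 = 81
a^2 + b^2 = 187.09
c = sqrt(187.09)
c = 13.6781
13.6781 units


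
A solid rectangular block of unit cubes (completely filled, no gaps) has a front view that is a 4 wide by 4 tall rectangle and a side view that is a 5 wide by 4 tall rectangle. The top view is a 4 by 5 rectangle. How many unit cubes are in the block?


Orthographic views of a solid rectangular block:
Front view 4 x 4 -> length = 4, height = 4
Side view 5 x 4 -> width = 5, height = 4 (consistent)
Top view 4 x 5 -> confirms length = 4, width = 5
The block is 4 x 5 x 4.
Total unit cubes = 4 * 5 * 4 = 80
80 unit cubes


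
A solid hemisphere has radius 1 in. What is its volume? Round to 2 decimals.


Shape: hemisphere (half of a sphere)
Radius r = 1 in
Formula: V = (1/2) * (4/3) * pi * r^3 = (2/3) * pi * r^3
r^3 = 1
(2/3) * 1 = 0.666667
V = 0.666667 * pi
V = 2.09
2.09 in^3


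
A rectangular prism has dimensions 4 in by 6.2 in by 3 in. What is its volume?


Shape: rectangular prism
l = 4 in, w = 6.2 in, h = 3 in
Formula: V = l * w * h
V = 4 * 6.2 * 3
V = 24.8 * 3
V = 74.4
74.4 in^3


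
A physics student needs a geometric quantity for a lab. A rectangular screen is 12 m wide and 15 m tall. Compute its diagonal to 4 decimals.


Shape: rectangle (diagonal via Pythagoras)
Sides: 12 m and 15 m
Formula: d = sqrt(l^2 + w^2)
l^2 = 144, w^2 = 225
l^2 + w^2 = 369
d = sqrt(369)
d = 19.2094
19.2094 m


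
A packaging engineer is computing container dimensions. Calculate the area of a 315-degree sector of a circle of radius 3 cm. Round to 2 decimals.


Shape: circular sector
Radius r = 3 cm, Angle = 315 degrees
Formula: A = (angle/360) * pi * r^2
r^2 = 9
Fraction of circle = 315/360
A = (315/360) * pi * 9
A = 7.875 * pi
A = 24.74
24.74 cm^2


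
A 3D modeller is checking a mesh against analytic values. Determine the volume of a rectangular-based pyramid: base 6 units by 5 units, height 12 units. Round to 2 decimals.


Shape: rectangular pyramid
Base: 6 units x 5 units, Height h = 12 units
Formula: V = (1/3) * base_area * h
base_area = 6 * 5 = 30
base_area * h = 30 * 12 = 360
V = 360 / 3
V = 120
120 units^3


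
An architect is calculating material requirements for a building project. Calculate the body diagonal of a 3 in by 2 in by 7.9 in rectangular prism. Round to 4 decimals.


Shape: rectangular box (space diagonal)
l = 3 in, w = 2 in, h = 7.9 in
Visualize: the diagonal of the base, then a right triangle with that diagonal and the height.
Formula: d = sqrt(l^2 + w^2 + h^2)
l^2 + w^2 + h^2 = 9 + 4 + 62.41 = 75.41
d = sqrt(75.41)
d = 8.6839
8.6839 in


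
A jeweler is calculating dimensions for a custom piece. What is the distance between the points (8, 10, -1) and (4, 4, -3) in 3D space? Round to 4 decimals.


3D distance between two points
P1 = (8, 10, -1), P2 = (4, 4, -3)
Formula: d = sqrt((x2-x1)^2 + (y2-y1)^2 + (z2-z1)^2)
dx = 4 - 8 = -4
dy = 4 - 10 = -6
dz = -3 - -1 = -2
dx^2 + dy^2 + dz^2 = 16 + 36 + 4 = 56
d = sqrt(56)
d = 7.4833
7.4833 units


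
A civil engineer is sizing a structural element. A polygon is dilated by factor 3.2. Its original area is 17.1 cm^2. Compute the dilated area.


Linear scale factor k = 3.2
Original area = 17.1 cm^2
Rule: under a linear scaling by k, areas scale by k^2.
k^2 = 3.2^2 = 10.24
New area = 17.1 * 10.24
New area = 175.104
175.104 cm^2


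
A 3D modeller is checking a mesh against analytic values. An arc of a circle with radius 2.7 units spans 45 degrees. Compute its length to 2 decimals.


Shape: circular arc
Radius r = 2.7 units, Angle = 45 degrees
Formula: L = (angle/360) * 2 * pi * r
2 * pi * r = 5.4 * pi
L = (45/360) * 5.4 * pi
L = 0.675 * pi
L = 2.12
2.12 units


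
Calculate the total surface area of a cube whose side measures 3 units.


Shape: cube
Side s = 3 units
A cube has 6 square faces.
Formula: SA = 6 * s^2
s^2 = 9
SA = 6 * 9
SA = 54
54 units^2


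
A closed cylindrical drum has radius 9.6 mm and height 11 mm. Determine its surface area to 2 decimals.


Shape: closed cylinder
Radius r = 9.6 mm, Height h = 11 mm
Formula: SA = 2*pi*r^2 + 2*pi*r*h = 2*pi*r*(r + h)
r + h = 20.6
2 * r * (r + h) = 2 * 9.6 * 20.6 = 395.52
SA = 395.52 * pi
SA = 1242.56
1242.56 mm^2


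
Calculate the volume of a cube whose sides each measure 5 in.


Shape: cube
Side s = 5 in
Formula: V = s^3
V = 5 * 5 * 5
V = 25 * 5
V = 125
125 in^3


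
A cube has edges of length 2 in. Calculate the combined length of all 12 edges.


Shape: cube
Side s = 2 in
A cube has 12 edges, all equal.
Formula: total edge length = 12 * s
Total = 12 * 2
Total = 24
24 in


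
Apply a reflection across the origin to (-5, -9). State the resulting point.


Transformation: reflection
Original point: (-5, -9)
Rule for reflection through the origin: (x, y) -> (-x, -y)
Apply: (-5, -9) -> (5, 9)
(5, 9)


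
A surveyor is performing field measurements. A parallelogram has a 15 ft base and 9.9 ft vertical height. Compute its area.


Shape: parallelogram
Base b = 15 ft, Height h = 9.9 ft
Formula: A = b * h
A = 15 * 9.9
A = 148.5
148.5 ft^2


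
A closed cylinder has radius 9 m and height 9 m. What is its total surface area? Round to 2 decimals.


Shape: closed cylinder
Radius r = 9 m, Height h = 9 m
Formula: SA = 2*pi*r^2 + 2*pi*r*h = 2*pi*r*(r + h)
r + h = 18
2 * r * (r + h) = 2 * 9 * 18 = 324
SA = 324 * pi
SA = 1017.88
1017.88 m^2


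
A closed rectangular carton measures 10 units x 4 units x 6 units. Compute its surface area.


Shape: rectangular prism
l = 10 units, w = 4 units, h = 6 units
Formula: SA = 2(lw + lh + wh)
lw = 40, lh = 60, wh = 24
lw + lh + wh = 124
SA = 2 * 124
SA = 248
248 units^2


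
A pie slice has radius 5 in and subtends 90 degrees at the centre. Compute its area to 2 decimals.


Shape: circular sector
Radius r = 5 in, Angle = 90 degrees
Formula: A = (angle/360) * pi * r^2
r^2 = 25
Fraction of circle = 90/360
A = (90/360) * pi * 25
A = 6.25 * pi
A = 19.63
19.63 in^2


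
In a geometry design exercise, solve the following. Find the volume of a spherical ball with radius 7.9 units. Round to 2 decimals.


Shape: sphere
Radius r = 7.9 units
Formula: V = (4/3) * pi * r^3
r^3 = 493.039
(4/3) * 493.039 = 657.385333
V = 657.385333 * pi
V = 2065.24
2065.24 units^3


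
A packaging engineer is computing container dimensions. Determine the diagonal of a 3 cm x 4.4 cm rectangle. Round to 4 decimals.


Shape: rectangle (diagonal via Pythagoras)
Sides: 3 cm and 4.4 cm
Formula: d = sqrt(l^2 + w^2)
l^2 = 9, w^2 = 19.36
l^2 + w^2 = 28.36
d = sqrt(28.36)
d = 5.3254
5.3254 cm


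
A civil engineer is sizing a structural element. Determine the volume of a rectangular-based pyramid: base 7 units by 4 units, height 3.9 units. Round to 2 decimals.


Shape: rectangular pyramid
Base: 7 units x 4 units, Height h = 3.9 units
Formula: V = (1/3) * base_area * h
base_area = 7 * 4 = 28
base_area * h = 28 * 3.9 = 109.2
V = 109.2 / 3
V = 36.4
36.4 units^3


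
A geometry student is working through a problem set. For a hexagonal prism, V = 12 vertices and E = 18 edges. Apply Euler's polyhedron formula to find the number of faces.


Polyhedron: hexagonal prism
Euler's formula for convex polyhedra: V - E + F = 2
Given: V = 12 vertices and E = 18 edges
Solve for F:
F = 2 + E - V = 2 + 18 - 12 = 8
8 faces


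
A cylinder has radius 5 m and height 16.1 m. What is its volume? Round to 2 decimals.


Shape: cylinder
Radius r = 5 m, Height h = 16.1 m
Formula: V = pi * r^2 * h
r^2 = 25
V = pi * 25 * 16.1
V = 402.5 * pi
V = 1264.49
1264.49 m^3


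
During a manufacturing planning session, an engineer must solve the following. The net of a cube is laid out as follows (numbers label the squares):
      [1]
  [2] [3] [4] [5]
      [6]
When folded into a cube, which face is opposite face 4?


Net: cross layout. Take square 3 as the base (bottom).
Fold the four squares in the horizontal row up around 3: 2 -> left, 4 -> right, 5 wraps to the top.
Fold 1 and 6 up from 3: 1 -> back, 6 -> front.
Opposite pairs are therefore: (1, 6), (2, 4), (3, 5).
Face 4 is opposite face 2.
face 2


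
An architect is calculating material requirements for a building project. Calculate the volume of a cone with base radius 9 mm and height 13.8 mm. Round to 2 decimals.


Shape: cone
Radius r = 9 mm, Height h = 13.8 mm
Formula: V = (1/3) * pi * r^2 * h
r^2 = 81
pi * r^2 * h = pi * 81 * 13.8 = 1117.8 * pi
V = 1117.8 * pi / 3
V = 1170.56
1170.56 mm^3


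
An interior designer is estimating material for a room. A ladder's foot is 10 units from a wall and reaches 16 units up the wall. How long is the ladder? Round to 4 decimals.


Shape: right triangle
Legs a = 10 units, b = 16 units
Formula: c = sqrt(a^2 + b^2)
a^2 = 100, b^2 = 256
a^2 + b^2 = 356
c = sqrt(356)
c = 18.868
18.868 units


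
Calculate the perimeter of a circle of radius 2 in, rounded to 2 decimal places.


Shape: circle
Radius r = 2 in
Formula: C = 2 * pi * r
C = 2 * pi * 2
C = 4 * pi
C = 12.57
12.57 in


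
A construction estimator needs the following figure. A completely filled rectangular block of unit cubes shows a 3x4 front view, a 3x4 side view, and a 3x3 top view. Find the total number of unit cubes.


Orthographic views of a solid rectangular block:
Front view 3 x 4 -> length = 3, height = 4
Side view 3 x 4 -> width = 3, height = 4 (consistent)
Top view 3 x 3 -> confirms length = 3, width = 3
The block is 3 x 3 x 4.
Total unit cubes = 3 * 3 * 4 = 36
36 unit cubes


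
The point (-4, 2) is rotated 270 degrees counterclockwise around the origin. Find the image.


Transformation: rotation about the origin
Original point: (-4, 2)
Rule for 270 deg counterclockwise: (x, y) -> (y, -x)
Apply: (-4, 2) -> (2, 4)
(2, 4)


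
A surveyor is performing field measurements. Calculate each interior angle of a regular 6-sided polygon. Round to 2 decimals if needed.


Shape: regular hexagon (6 sides)
Formula: interior angle = (n - 2) * 180 / n
(n - 2) = 4
(n - 2) * 180 = 720
angle = 720 / 6
angle = 120
120 degrees


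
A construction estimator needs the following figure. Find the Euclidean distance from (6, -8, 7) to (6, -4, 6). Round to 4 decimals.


3D distance between two points
P1 = (6, -8, 7), P2 = (6, -4, 6)
Formula: d = sqrt((x2-x1)^2 + (y2-y1)^2 + (z2-z1)^2)
dx = 6 - 6 = 0
dy = -4 - -8 = 4
dz = 6 - 7 = -1
dx^2 + dy^2 + dz^2 = 0 + 16 + 1 = 17
d = sqrt(17)
d = 4.1231
4.1231 units


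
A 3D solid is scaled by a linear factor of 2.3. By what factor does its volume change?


Linear scale factor k = 2.3
Rule: under a linear scaling by k, volumes scale by k^3.
k^3 = 2.3 * 2.3 * 2.3
k^3 = 5.29 * 2.3
k^3 = 12.167
Volume scales by a factor of 12.167.
12.167 (dimensionless)


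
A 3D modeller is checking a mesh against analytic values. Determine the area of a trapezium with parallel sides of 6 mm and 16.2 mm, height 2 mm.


Shape: trapezoid
Parallel sides a = 6 mm, b = 16.2 mm; Height h = 2 mm
Formula: A = (a + b) * h / 2
a + b = 6 + 16.2 = 22.2
A = 22.2 * 2 / 2
A = 44.4 / 2
A = 22.2
22.2 mm^2


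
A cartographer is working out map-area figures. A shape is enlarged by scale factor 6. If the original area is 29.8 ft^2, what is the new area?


Linear scale factor k = 6
Original area = 29.8 ft^2
Rule: under a linear scaling by k, areas scale by k^2.
k^2 = 6^2 = 36
New area = 29.8 * 36
New area = 1072.8
1072.8 ft^2


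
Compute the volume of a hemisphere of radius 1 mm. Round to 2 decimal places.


Shape: hemisphere (half of a sphere)
Radius r = 1 mm
Formula: V = (1/2) * (4/3) * pi * r^3 = (2/3) * pi * r^3
r^3 = 1
(2/3) * 1 = 0.666667
V = 0.666667 * pi
V = 2.09
2.09 mm^3


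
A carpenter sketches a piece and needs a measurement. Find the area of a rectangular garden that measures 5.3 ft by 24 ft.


Shape: rectangle
Length l = 5.3 ft, Width w = 24 ft
Formula: A = l * w
A = 5.3 * 24
A = 127.2
127.2 ft^2


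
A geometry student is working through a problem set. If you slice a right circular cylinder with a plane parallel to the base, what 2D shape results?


Solid: right circular cylinder
Cutting plane: parallel to the base
Visualize the intersection of the plane with the solid's surface.
The boundary of the cut region is a circle.
circle


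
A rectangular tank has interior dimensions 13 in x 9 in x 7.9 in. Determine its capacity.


Shape: rectangular prism
l = 13 in, w = 9 in, h = 7.9 in
Formula: V = l * w * h
V = 13 * 9 * 7.9
V = 117 * 7.9
V = 924.3
924.3 in^3


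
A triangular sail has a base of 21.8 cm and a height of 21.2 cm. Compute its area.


Shape: triangle
Base b = 21.8 cm, Height h = 21.2 cm
Formula: A = (1/2) * b * h
A = 0.5 * 21.8 * 21.2
A = 0.5 * 462.16
A = 231.08
231.08 cm^2


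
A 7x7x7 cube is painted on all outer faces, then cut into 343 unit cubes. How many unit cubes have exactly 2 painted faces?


Large cube: 7 x 7 x 7, cut into unit cubes.
n = 7, so n - 2 = 5
Cubes with 2 painted faces lie along the edges, excluding corners.
A cube has 12 edges; each contributes (n - 2) = 5 such cubes.
Count = 12 * 5 = 60
60 unit cubes


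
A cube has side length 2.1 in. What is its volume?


Shape: cube
Side s = 2.1 in
Formula: V = s^3
V = 2.1 * 2.1 * 2.1
V = 4.41 * 2.1
V = 9.261
9.261 in^3


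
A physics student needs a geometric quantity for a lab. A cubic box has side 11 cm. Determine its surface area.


Shape: cube
Side s = 11 cm
A cube has 6 square faces.
Formula: SA = 6 * s^2
s^2 = 121
SA = 6 * 121
SA = 726
726 cm^2


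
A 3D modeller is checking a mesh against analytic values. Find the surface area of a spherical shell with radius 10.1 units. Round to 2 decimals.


Shape: sphere
Radius r = 10.1 units
Formula: SA = 4 * pi * r^2
r^2 = 102.01
SA = 4 * pi * 102.01
SA = 408.04 * pi
SA = 1281.9
1281.9 units^2


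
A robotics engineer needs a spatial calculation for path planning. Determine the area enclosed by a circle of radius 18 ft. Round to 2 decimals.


Shape: circle
Radius r = 18 ft
Formula: A = pi * r^2
r^2 = 18^2 = 324
A = pi * 324
A = 1017.88
1017.88 ft^2


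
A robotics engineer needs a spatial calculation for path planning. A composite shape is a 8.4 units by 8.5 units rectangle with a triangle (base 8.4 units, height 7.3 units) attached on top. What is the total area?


Composite shape: rectangle + triangle
Rectangle area = 8.4 * 8.5 = 71.4
Triangle area = 0.5 * 8.4 * 7.3 = 30.66
Total = 71.4 + 30.66
Total = 102.06
102.06 units^2


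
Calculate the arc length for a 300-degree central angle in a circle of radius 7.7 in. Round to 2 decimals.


Shape: circular arc
Radius r = 7.7 in, Angle = 300 degrees
Formula: L = (angle/360) * 2 * pi * r
2 * pi * r = 15.4 * pi
L = (300/360) * 15.4 * pi
L = 12.833333 * pi
L = 40.32
40.32 in


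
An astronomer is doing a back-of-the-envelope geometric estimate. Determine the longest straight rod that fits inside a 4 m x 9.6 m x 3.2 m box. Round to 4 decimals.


Shape: rectangular box (space diagonal)
l = 4 m, w = 9.6 m, h = 3.2 m
Visualize: the diagonal of the base, then a right triangle with that diagonal and the height.
Formula: d = sqrt(l^2 + w^2 + h^2)
l^2 + w^2 + h^2 = 16 + 92.16 + 10.24 = 118.4
d = sqrt(118.4)
d = 10.8812
10.8812 m


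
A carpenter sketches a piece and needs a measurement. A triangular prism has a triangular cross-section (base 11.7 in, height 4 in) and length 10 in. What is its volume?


Shape: triangular prism
Triangle base = 11.7 in, triangle height = 4 in, prism length L = 10 in
Formula: V = (1/2 * b * h_tri) * L
Cross-section area = 0.5 * 11.7 * 4 = 23.4
V = 23.4 * 10
V = 234
234 in^3


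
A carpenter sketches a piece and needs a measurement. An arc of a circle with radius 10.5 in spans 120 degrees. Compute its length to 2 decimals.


Shape: circular arc
Radius r = 10.5 in, Angle = 120 degrees
Formula: L = (angle/360) * 2 * pi * r
2 * pi * r = 21 * pi
L = (120/360) * 21 * pi
L = 7 * pi
L = 21.99
21.99 in


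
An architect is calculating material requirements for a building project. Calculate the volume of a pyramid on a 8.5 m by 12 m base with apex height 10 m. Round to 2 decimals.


Shape: rectangular pyramid
Base: 8.5 m x 12 m, Height h = 10 m
Formula: V = (1/3) * base_area * h
base_area = 8.5 * 12 = 102
base_area * h = 102 * 10 = 1020
V = 1020 / 3
V = 340
340 m^3


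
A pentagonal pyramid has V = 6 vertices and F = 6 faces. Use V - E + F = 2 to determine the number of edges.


Polyhedron: pentagonal pyramid
Euler's formula for convex polyhedra: V - E + F = 2
Given: V = 6 vertices and F = 6 faces
Solve for E:
E = V + F - 2 = 6 + 6 - 2 = 10
10 edges


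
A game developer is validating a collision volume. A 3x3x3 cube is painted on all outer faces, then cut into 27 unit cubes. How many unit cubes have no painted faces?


Large cube: 3 x 3 x 3, cut into unit cubes.
n = 3, so n - 2 = 1
Unpainted cubes form the interior (n - 2)^3 block.
(n - 2)^3 = 1^3 = 1
1 unit cubes


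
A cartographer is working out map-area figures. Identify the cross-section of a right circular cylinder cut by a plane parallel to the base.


Solid: right circular cylinder
Cutting plane: parallel to the base
Visualize the intersection of the plane with the solid's surface.
The boundary of the cut region is a circle.
circle


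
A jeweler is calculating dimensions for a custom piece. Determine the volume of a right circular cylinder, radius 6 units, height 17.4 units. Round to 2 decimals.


Shape: cylinder
Radius r = 6 units, Height h = 17.4 units
Formula: V = pi * r^2 * h
r^2 = 36
V = pi * 36 * 17.4
V = 626.4 * pi
V = 1967.89
1967.89 units^3


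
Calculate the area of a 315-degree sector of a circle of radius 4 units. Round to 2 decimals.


Shape: circular sector
Radius r = 4 units, Angle = 315 degrees
Formula: A = (angle/360) * pi * r^2
r^2 = 16
Fraction of circle = 315/360
A = (315/360) * pi * 16
A = 14 * pi
A = 43.98
43.98 units^2


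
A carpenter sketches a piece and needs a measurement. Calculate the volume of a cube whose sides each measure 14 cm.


Shape: cube
Side s = 14 cm
Formula: V = s^3
V = 14 * 14 * 14
V = 196 * 14
V = 2744
2744 cm^3


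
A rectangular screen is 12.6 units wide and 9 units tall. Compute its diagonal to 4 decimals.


Shape: rectangle (diagonal via Pythagoras)
Sides: 12.6 units and 9 units
Formula: d = sqrt(l^2 + w^2)
l^2 = 158.76, w^2 = 81
l^2 + w^2 = 239.76
d = sqrt(239.76)
d = 15.4842
15.4842 units


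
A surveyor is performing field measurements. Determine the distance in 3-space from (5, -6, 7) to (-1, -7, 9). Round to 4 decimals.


3D distance between two points
P1 = (5, -6, 7), P2 = (-1, -7, 9)
Formula: d = sqrt((x2-x1)^2 + (y2-y1)^2 + (z2-z1)^2)
dx = -1 - 5 = -6
dy = -7 - -6 = -1
dz = 9 - 7 = 2
dx^2 + dy^2 + dz^2 = 36 + 1 + 4 = 41
d = sqrt(41)
d = 6.4031
6.4031 units


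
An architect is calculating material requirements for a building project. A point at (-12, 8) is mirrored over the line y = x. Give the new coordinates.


Transformation: reflection
Original point: (-12, 8)
Rule for reflection over y = x: (x, y) -> (y, x)
Apply: (-12, 8) -> (8, -12)
(8, -12)


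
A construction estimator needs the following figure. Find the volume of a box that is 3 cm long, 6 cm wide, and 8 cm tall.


Shape: rectangular prism
l = 3 cm, w = 6 cm, h = 8 cm
Formula: V = l * w * h
V = 3 * 6 * 8
V = 18 * 8
V = 144
144 cm^3


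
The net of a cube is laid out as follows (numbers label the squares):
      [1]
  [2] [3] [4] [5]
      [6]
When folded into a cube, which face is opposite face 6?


Net: cross layout. Take square 3 as the base (bottom).
Fold the four squares in the horizontal row up around 3: 2 -> left, 4 -> right, 5 wraps to the top.
Fold 1 and 6 up from 3: 1 -> back, 6 -> front.
Opposite pairs are therefore: (1, 6), (2, 4), (3, 5).
Face 6 is opposite face 1.
face 1


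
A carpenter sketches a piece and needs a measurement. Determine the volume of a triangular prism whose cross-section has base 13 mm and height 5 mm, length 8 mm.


Shape: triangular prism
Triangle base = 13 mm, triangle height = 5 mm, prism length L = 8 mm
Formula: V = (1/2 * b * h_tri) * L
Cross-section area = 0.5 * 13 * 5 = 32.5
V = 32.5 * 8
V = 260
260 mm^3


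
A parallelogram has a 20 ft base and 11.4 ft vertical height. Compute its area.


Shape: parallelogram
Base b = 20 ft, Height h = 11.4 ft
Formula: A = b * h
A = 20 * 11.4
A = 228
228 ft^2


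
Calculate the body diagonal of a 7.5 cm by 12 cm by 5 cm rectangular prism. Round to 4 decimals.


Shape: rectangular box (space diagonal)
l = 7.5 cm, w = 12 cm, h = 5 cm
Visualize: the diagonal of the base, then a right triangle with that diagonal and the height.
Formula: d = sqrt(l^2 + w^2 + h^2)
l^2 + w^2 + h^2 = 56.25 + 144 + 25 = 225.25
d = sqrt(225.25)
d = 15.0083
15.0083 cm


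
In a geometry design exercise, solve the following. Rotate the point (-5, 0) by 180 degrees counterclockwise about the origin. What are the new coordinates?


Transformation: rotation about the origin
Original point: (-5, 0)
Rule for 180 deg: (x, y) -> (-x, -y)
Apply: (-5, 0) -> (5, 0)
(5, 0)


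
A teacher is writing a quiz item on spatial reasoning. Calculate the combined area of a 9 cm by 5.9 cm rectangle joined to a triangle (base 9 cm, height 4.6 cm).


Composite shape: rectangle + triangle
Rectangle area = 9 * 5.9 = 53.1
Triangle area = 0.5 * 9 * 4.6 = 20.7
Total = 53.1 + 20.7
Total = 73.8
73.8 cm^2


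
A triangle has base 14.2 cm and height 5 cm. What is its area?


Shape: triangle
Base b = 14.2 cm, Height h = 5 cm
Formula: A = (1/2) * b * h
A = 0.5 * 14.2 * 5
A = 0.5 * 71
A = 35.5
35.5 cm^2


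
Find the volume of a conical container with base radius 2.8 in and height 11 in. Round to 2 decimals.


Shape: cone
Radius r = 2.8 in, Height h = 11 in
Formula: V = (1/3) * pi * r^2 * h
r^2 = 7.84
pi * r^2 * h = pi * 7.84 * 11 = 86.24 * pi
V = 86.24 * pi / 3
V = 90.31
90.31 in^3


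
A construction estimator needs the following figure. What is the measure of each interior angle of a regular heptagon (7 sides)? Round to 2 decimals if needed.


Shape: regular heptagon (7 sides)
Formula: interior angle = (n - 2) * 180 / n
(n - 2) = 5
(n - 2) * 180 = 900
angle = 900 / 7
angle = 128.57
128.57 degrees


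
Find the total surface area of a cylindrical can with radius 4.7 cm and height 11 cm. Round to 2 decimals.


Shape: closed cylinder
Radius r = 4.7 cm, Height h = 11 cm
Formula: SA = 2*pi*r^2 + 2*pi*r*h = 2*pi*r*(r + h)
r + h = 15.7
2 * r * (r + h) = 2 * 4.7 * 15.7 = 147.58
SA = 147.58 * pi
SA = 463.64
463.64 cm^2


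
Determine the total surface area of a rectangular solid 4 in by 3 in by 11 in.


Shape: rectangular prism
l = 4 in, w = 3 in, h = 11 in
Formula: SA = 2(lw + lh + wh)
lw = 12, lh = 44, wh = 33
lw + lh + wh = 89
SA = 2 * 89
SA = 178
178 in^2


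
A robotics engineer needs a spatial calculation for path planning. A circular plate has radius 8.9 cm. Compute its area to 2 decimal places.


Shape: circle
Radius r = 8.9 cm
Formula: A = pi * r^2
r^2 = 8.9^2 = 79.21
A = pi * 79.21
A = 248.85
248.85 cm^2


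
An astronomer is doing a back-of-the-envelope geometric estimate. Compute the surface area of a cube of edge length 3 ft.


Shape: cube
Side s = 3 ft
A cube has 6 square faces.
Formula: SA = 6 * s^2
s^2 = 9
SA = 6 * 9
SA = 54
54 ft^2


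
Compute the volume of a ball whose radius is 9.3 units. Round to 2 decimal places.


Shape: sphere
Radius r = 9.3 units
Formula: V = (4/3) * pi * r^3
r^3 = 804.357
(4/3) * 804.357 = 1072.476
V = 1072.476 * pi
V = 3369.28
3369.28 units^3


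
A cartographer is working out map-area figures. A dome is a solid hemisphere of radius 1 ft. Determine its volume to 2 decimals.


Shape: hemisphere (half of a sphere)
Radius r = 1 ft
Formula: V = (1/2) * (4/3) * pi * r^3 = (2/3) * pi * r^3
r^3 = 1
(2/3) * 1 = 0.666667
V = 0.666667 * pi
V = 2.09
2.09 ft^3


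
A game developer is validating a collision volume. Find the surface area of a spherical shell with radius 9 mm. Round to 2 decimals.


Shape: sphere
Radius r = 9 mm
Formula: SA = 4 * pi * r^2
r^2 = 81
SA = 4 * pi * 81
SA = 324 * pi
SA = 1017.88
1017.88 mm^2


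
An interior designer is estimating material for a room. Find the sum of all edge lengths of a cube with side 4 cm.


Shape: cube
Side s = 4 cm
A cube has 12 edges, all equal.
Formula: total edge length = 12 * s
Total = 12 * 4
Total = 48
48 cm


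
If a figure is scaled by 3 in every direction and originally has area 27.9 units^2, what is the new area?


Linear scale factor k = 3
Original area = 27.9 units^2
Rule: under a linear scaling by k, areas scale by k^2.
k^2 = 3^2 = 9
New area = 27.9 * 9
New area = 251.1
251.1 units^2


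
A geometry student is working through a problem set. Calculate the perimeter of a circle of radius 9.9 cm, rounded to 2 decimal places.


Shape: circle
Radius r = 9.9 cm
Formula: C = 2 * pi * r
C = 2 * pi * 9.9
C = 19.8 * pi
C = 62.2
62.2 cm


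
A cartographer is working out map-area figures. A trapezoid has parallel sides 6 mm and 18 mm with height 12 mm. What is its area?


Shape: trapezoid
Parallel sides a = 6 mm, b = 18 mm; Height h = 12 mm
Formula: A = (a + b) * h / 2
a + b = 6 + 18 = 24
A = 24 * 12 / 2
A = 288 / 2
A = 144
144 mm^2


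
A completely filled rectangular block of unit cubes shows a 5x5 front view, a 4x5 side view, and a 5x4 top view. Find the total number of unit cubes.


Orthographic views of a solid rectangular block:
Front view 5 x 5 -> length = 5, height = 5
Side view 4 x 5 -> width = 4, height = 5 (consistent)
Top view 5 x 4 -> confirms length = 5, width = 4
The block is 5 x 4 x 5.
Total unit cubes = 5 * 4 * 5 = 100
100 unit cubes


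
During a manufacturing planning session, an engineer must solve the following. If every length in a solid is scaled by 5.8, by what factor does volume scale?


Linear scale factor k = 5.8
Rule: under a linear scaling by k, volumes scale by k^3.
k^3 = 5.8 * 5.8 * 5.8
k^3 = 33.64 * 5.8
k^3 = 195.112
Volume scales by a factor of 195.112.
195.112 (dimensionless)


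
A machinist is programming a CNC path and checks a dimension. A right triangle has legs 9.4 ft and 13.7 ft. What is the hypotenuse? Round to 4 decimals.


Shape: right triangle
Legs a = 9.4 ft, b = 13.7 ft
Formula: c = sqrt(a^2 + b^2)
a^2 = 88.36, b^2 = 187.69
a^2 + b^2 = 276.05
c = sqrt(276.05)
c = 16.6148
16.6148 ft


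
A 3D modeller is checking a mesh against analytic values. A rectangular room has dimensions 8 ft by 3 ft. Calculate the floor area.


Shape: rectangle
Length l = 8 ft, Width w = 3 ft
Formula: A = l * w
A = 8 * 3
A = 24
24 ft^2


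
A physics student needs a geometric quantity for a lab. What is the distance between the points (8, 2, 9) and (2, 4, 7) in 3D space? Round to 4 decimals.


3D distance between two points
P1 = (8, 2, 9), P2 = (2, 4, 7)
Formula: d = sqrt((x2-x1)^2 + (y2-y1)^2 + (z2-z1)^2)
dx = 2 - 8 = -6
dy = 4 - 2 = 2
dz = 7 - 9 = -2
dx^2 + dy^2 + dz^2 = 36 + 4 + 4 = 44
d = sqrt(44)
d = 6.6332
6.6332 units


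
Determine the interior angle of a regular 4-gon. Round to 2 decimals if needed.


Shape: regular square (4 sides)
Formula: interior angle = (n - 2) * 180 / n
(n - 2) = 2
(n - 2) * 180 = 360
angle = 360 / 4
angle = 90
90 degrees


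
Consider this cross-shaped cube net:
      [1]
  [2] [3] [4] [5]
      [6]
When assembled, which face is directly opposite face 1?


Net: cross layout. Take square 3 as the base (bottom).
Fold the four squares in the horizontal row up around 3: 2 -> left, 4 -> right, 5 wraps to the top.
Fold 1 and 6 up from 3: 1 -> back, 6 -> front.
Opposite pairs are therefore: (1, 6), (2, 4), (3, 5).
Face 1 is opposite face 6.
face 6


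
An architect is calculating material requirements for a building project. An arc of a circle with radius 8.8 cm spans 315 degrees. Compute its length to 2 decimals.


Shape: circular arc
Radius r = 8.8 cm, Angle = 315 degrees
Formula: L = (angle/360) * 2 * pi * r
2 * pi * r = 17.6 * pi
L = (315/360) * 17.6 * pi
L = 15.4 * pi
L = 48.38
48.38 cm


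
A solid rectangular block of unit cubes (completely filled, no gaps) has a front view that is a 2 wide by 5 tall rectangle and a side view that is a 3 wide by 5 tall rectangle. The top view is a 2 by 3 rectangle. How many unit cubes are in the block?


Orthographic views of a solid rectangular block:
Front view 2 x 5 -> length = 2, height = 5
Side view 3 x 5 -> width = 3, height = 5 (consistent)
Top view 2 x 3 -> confirms length = 2, width = 3
The block is 2 x 3 x 5.
Total unit cubes = 2 * 3 * 5 = 30
30 unit cubes


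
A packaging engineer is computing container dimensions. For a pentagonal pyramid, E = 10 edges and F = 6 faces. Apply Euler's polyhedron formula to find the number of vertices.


Polyhedron: pentagonal pyramid
Euler's formula for convex polyhedra: V - E + F = 2
Given: E = 10 edges and F = 6 faces
Solve for V:
V = 2 + E - F = 2 + 10 - 6 = 6
6 vertices


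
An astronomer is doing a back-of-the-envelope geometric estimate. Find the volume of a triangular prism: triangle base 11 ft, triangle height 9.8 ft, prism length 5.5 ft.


Shape: triangular prism
Triangle base = 11 ft, triangle height = 9.8 ft, prism length L = 5.5 ft
Formula: V = (1/2 * b * h_tri) * L
Cross-section area = 0.5 * 11 * 9.8 = 53.9
V = 53.9 * 5.5
V = 296.45
296.45 ft^3


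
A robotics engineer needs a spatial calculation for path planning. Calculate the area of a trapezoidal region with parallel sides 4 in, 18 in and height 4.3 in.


Shape: trapezoid
Parallel sides a = 4 in, b = 18 in; Height h = 4.3 in
Formula: A = (a + b) * h / 2
a + b = 4 + 18 = 22
A = 22 * 4.3 / 2
A = 94.6 / 2
A = 47.3
47.3 in^2


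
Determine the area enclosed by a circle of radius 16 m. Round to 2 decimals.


Shape: circle
Radius r = 16 m
Formula: A = pi * r^2
r^2 = 16^2 = 256
A = pi * 256
A = 804.25
804.25 m^2


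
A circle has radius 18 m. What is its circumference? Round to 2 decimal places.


Shape: circle
Radius r = 18 m
Formula: C = 2 * pi * r
C = 2 * pi * 18
C = 36 * pi
C = 113.1
113.1 m


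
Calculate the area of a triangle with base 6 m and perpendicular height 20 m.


Shape: triangle
Base b = 6 m, Height h = 20 m
Formula: A = (1/2) * b * h
A = 0.5 * 6 * 20
A = 0.5 * 120
A = 60
60 m^2


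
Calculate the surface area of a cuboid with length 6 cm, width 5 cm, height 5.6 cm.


Shape: rectangular prism
l = 6 cm, w = 5 cm, h = 5.6 cm
Formula: SA = 2(lw + lh + wh)
lw = 30, lh = 33.6, wh = 28
lw + lh + wh = 91.6
SA = 2 * 91.6
SA = 183.2
183.2 cm^2


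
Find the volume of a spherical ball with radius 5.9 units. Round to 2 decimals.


Shape: sphere
Radius r = 5.9 units
Formula: V = (4/3) * pi * r^3
r^3 = 205.379
(4/3) * 205.379 = 273.838667
V = 273.838667 * pi
V = 860.29
860.29 units^3


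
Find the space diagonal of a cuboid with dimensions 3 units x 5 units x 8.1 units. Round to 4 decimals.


Shape: rectangular box (space diagonal)
l = 3 units, w = 5 units, h = 8.1 units
Visualize: the diagonal of the base, then a right triangle with that diagonal and the height.
Formula: d = sqrt(l^2 + w^2 + h^2)
l^2 + w^2 + h^2 = 9 + 25 + 65.61 = 99.61
d = sqrt(99.61)
d = 9.9805
9.9805 units


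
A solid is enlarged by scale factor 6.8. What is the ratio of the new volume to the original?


Linear scale factor k = 6.8
Rule: under a linear scaling by k, volumes scale by k^3.
k^3 = 6.8 * 6.8 * 6.8
k^3 = 46.24 * 6.8
k^3 = 314.432
Volume scales by a factor of 314.432.
314.432 (dimensionless)


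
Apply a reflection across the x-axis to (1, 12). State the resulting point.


Transformation: reflection
Original point: (1, 12)
Rule for reflection over the x-axis: (x, y) -> (x, -y)
Apply: (1, 12) -> (1, -12)
(1, -12)


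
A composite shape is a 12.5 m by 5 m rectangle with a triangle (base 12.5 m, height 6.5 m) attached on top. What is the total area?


Composite shape: rectangle + triangle
Rectangle area = 12.5 * 5 = 62.5
Triangle area = 0.5 * 12.5 * 6.5 = 40.625
Total = 62.5 + 40.625
Total = 103.125
103.125 m^2


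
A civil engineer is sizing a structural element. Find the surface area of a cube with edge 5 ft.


Shape: cube
Side s = 5 ft
A cube has 6 square faces.
Formula: SA = 6 * s^2
s^2 = 25
SA = 6 * 25
SA = 150
150 ft^2


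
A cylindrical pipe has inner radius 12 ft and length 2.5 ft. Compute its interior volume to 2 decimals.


Shape: cylinder
Radius r = 12 ft, Height h = 2.5 ft
Formula: V = pi * r^2 * h
r^2 = 144
V = pi * 144 * 2.5
V = 360 * pi
V = 1130.97
1130.97 ft^3


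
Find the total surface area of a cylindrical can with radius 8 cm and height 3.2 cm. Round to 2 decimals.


Shape: closed cylinder
Radius r = 8 cm, Height h = 3.2 cm
Formula: SA = 2*pi*r^2 + 2*pi*r*h = 2*pi*r*(r + h)
r + h = 11.2
2 * r * (r + h) = 2 * 8 * 11.2 = 179.2
SA = 179.2 * pi
SA = 562.97
562.97 cm^2


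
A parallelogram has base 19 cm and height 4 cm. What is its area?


Shape: parallelogram
Base b = 19 cm, Height h = 4 cm
Formula: A = b * h
A = 19 * 4
A = 76
76 cm^2
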